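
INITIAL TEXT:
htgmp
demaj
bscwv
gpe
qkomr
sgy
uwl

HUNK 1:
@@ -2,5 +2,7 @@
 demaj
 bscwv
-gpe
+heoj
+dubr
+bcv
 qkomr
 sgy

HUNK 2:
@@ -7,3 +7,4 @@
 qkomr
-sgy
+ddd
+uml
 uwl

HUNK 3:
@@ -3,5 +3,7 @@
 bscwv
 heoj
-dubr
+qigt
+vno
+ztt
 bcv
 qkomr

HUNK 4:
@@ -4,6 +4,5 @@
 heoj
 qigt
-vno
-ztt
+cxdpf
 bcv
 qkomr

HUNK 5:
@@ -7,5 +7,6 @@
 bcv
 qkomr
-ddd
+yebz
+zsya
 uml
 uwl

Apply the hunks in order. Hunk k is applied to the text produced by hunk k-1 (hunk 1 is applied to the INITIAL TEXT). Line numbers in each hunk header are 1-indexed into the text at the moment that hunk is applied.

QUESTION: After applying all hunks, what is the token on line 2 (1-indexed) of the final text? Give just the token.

Hunk 1: at line 2 remove [gpe] add [heoj,dubr,bcv] -> 9 lines: htgmp demaj bscwv heoj dubr bcv qkomr sgy uwl
Hunk 2: at line 7 remove [sgy] add [ddd,uml] -> 10 lines: htgmp demaj bscwv heoj dubr bcv qkomr ddd uml uwl
Hunk 3: at line 3 remove [dubr] add [qigt,vno,ztt] -> 12 lines: htgmp demaj bscwv heoj qigt vno ztt bcv qkomr ddd uml uwl
Hunk 4: at line 4 remove [vno,ztt] add [cxdpf] -> 11 lines: htgmp demaj bscwv heoj qigt cxdpf bcv qkomr ddd uml uwl
Hunk 5: at line 7 remove [ddd] add [yebz,zsya] -> 12 lines: htgmp demaj bscwv heoj qigt cxdpf bcv qkomr yebz zsya uml uwl
Final line 2: demaj

Answer: demaj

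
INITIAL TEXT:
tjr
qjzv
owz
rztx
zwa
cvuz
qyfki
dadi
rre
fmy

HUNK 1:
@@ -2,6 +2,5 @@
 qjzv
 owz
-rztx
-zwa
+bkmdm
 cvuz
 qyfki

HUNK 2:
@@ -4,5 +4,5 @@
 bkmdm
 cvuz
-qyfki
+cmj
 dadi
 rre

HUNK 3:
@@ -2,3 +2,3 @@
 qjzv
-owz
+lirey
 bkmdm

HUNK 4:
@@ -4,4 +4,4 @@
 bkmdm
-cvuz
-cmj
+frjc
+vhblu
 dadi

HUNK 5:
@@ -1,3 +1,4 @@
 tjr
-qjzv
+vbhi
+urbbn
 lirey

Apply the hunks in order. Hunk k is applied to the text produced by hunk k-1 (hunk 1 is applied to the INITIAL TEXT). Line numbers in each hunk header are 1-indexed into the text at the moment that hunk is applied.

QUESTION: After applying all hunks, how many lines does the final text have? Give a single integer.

Answer: 10

Derivation:
Hunk 1: at line 2 remove [rztx,zwa] add [bkmdm] -> 9 lines: tjr qjzv owz bkmdm cvuz qyfki dadi rre fmy
Hunk 2: at line 4 remove [qyfki] add [cmj] -> 9 lines: tjr qjzv owz bkmdm cvuz cmj dadi rre fmy
Hunk 3: at line 2 remove [owz] add [lirey] -> 9 lines: tjr qjzv lirey bkmdm cvuz cmj dadi rre fmy
Hunk 4: at line 4 remove [cvuz,cmj] add [frjc,vhblu] -> 9 lines: tjr qjzv lirey bkmdm frjc vhblu dadi rre fmy
Hunk 5: at line 1 remove [qjzv] add [vbhi,urbbn] -> 10 lines: tjr vbhi urbbn lirey bkmdm frjc vhblu dadi rre fmy
Final line count: 10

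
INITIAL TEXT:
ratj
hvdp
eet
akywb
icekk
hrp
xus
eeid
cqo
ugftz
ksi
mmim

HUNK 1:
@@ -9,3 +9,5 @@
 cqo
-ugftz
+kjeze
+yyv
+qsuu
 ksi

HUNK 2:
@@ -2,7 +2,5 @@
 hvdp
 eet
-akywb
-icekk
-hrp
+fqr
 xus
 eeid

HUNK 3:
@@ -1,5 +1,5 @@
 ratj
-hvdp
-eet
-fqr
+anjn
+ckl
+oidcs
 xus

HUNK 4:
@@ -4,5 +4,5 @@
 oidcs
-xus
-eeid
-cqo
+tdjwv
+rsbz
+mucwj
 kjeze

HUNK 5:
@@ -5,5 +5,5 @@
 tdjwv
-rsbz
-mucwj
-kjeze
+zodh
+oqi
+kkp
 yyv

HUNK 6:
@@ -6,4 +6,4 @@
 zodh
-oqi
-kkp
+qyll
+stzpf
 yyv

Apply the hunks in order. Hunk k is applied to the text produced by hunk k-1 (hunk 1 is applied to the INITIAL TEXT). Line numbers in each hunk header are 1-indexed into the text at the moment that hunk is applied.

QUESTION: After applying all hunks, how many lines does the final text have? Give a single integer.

Answer: 12

Derivation:
Hunk 1: at line 9 remove [ugftz] add [kjeze,yyv,qsuu] -> 14 lines: ratj hvdp eet akywb icekk hrp xus eeid cqo kjeze yyv qsuu ksi mmim
Hunk 2: at line 2 remove [akywb,icekk,hrp] add [fqr] -> 12 lines: ratj hvdp eet fqr xus eeid cqo kjeze yyv qsuu ksi mmim
Hunk 3: at line 1 remove [hvdp,eet,fqr] add [anjn,ckl,oidcs] -> 12 lines: ratj anjn ckl oidcs xus eeid cqo kjeze yyv qsuu ksi mmim
Hunk 4: at line 4 remove [xus,eeid,cqo] add [tdjwv,rsbz,mucwj] -> 12 lines: ratj anjn ckl oidcs tdjwv rsbz mucwj kjeze yyv qsuu ksi mmim
Hunk 5: at line 5 remove [rsbz,mucwj,kjeze] add [zodh,oqi,kkp] -> 12 lines: ratj anjn ckl oidcs tdjwv zodh oqi kkp yyv qsuu ksi mmim
Hunk 6: at line 6 remove [oqi,kkp] add [qyll,stzpf] -> 12 lines: ratj anjn ckl oidcs tdjwv zodh qyll stzpf yyv qsuu ksi mmim
Final line count: 12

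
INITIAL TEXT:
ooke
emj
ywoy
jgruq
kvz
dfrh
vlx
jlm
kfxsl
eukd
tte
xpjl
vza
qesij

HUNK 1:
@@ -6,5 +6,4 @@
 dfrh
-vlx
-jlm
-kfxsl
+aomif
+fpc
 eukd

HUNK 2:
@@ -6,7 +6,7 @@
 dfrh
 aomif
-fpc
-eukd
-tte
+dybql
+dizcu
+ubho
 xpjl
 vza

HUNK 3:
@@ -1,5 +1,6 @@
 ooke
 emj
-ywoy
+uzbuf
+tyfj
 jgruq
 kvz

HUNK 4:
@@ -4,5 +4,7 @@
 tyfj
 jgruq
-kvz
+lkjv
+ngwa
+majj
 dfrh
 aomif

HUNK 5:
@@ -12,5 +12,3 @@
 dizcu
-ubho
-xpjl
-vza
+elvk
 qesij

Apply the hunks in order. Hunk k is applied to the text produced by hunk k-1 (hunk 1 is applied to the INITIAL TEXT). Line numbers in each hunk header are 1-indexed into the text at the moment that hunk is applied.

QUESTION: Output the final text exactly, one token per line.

Hunk 1: at line 6 remove [vlx,jlm,kfxsl] add [aomif,fpc] -> 13 lines: ooke emj ywoy jgruq kvz dfrh aomif fpc eukd tte xpjl vza qesij
Hunk 2: at line 6 remove [fpc,eukd,tte] add [dybql,dizcu,ubho] -> 13 lines: ooke emj ywoy jgruq kvz dfrh aomif dybql dizcu ubho xpjl vza qesij
Hunk 3: at line 1 remove [ywoy] add [uzbuf,tyfj] -> 14 lines: ooke emj uzbuf tyfj jgruq kvz dfrh aomif dybql dizcu ubho xpjl vza qesij
Hunk 4: at line 4 remove [kvz] add [lkjv,ngwa,majj] -> 16 lines: ooke emj uzbuf tyfj jgruq lkjv ngwa majj dfrh aomif dybql dizcu ubho xpjl vza qesij
Hunk 5: at line 12 remove [ubho,xpjl,vza] add [elvk] -> 14 lines: ooke emj uzbuf tyfj jgruq lkjv ngwa majj dfrh aomif dybql dizcu elvk qesij

Answer: ooke
emj
uzbuf
tyfj
jgruq
lkjv
ngwa
majj
dfrh
aomif
dybql
dizcu
elvk
qesij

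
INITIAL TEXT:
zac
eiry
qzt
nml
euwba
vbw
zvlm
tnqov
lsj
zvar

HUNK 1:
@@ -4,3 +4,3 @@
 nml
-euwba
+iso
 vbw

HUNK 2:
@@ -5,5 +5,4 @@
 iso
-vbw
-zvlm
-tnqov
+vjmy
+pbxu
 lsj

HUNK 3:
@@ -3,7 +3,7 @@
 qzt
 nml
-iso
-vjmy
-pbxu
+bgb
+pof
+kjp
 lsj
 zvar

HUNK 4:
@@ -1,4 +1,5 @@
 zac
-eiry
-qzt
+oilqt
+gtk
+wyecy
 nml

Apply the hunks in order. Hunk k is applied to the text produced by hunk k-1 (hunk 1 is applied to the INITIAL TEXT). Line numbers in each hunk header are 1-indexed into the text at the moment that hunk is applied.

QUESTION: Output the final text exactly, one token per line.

Hunk 1: at line 4 remove [euwba] add [iso] -> 10 lines: zac eiry qzt nml iso vbw zvlm tnqov lsj zvar
Hunk 2: at line 5 remove [vbw,zvlm,tnqov] add [vjmy,pbxu] -> 9 lines: zac eiry qzt nml iso vjmy pbxu lsj zvar
Hunk 3: at line 3 remove [iso,vjmy,pbxu] add [bgb,pof,kjp] -> 9 lines: zac eiry qzt nml bgb pof kjp lsj zvar
Hunk 4: at line 1 remove [eiry,qzt] add [oilqt,gtk,wyecy] -> 10 lines: zac oilqt gtk wyecy nml bgb pof kjp lsj zvar

Answer: zac
oilqt
gtk
wyecy
nml
bgb
pof
kjp
lsj
zvar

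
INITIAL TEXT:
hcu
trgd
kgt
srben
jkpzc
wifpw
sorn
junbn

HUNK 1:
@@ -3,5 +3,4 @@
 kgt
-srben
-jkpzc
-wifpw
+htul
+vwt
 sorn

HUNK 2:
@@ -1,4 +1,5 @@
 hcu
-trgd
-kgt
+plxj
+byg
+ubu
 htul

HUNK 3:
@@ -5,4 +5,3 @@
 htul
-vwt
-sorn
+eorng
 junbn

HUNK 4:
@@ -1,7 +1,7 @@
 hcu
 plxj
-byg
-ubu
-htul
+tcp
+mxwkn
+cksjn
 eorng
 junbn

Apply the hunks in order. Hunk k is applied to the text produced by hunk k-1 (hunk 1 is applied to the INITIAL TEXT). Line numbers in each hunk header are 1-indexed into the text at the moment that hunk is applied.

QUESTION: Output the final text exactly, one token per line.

Hunk 1: at line 3 remove [srben,jkpzc,wifpw] add [htul,vwt] -> 7 lines: hcu trgd kgt htul vwt sorn junbn
Hunk 2: at line 1 remove [trgd,kgt] add [plxj,byg,ubu] -> 8 lines: hcu plxj byg ubu htul vwt sorn junbn
Hunk 3: at line 5 remove [vwt,sorn] add [eorng] -> 7 lines: hcu plxj byg ubu htul eorng junbn
Hunk 4: at line 1 remove [byg,ubu,htul] add [tcp,mxwkn,cksjn] -> 7 lines: hcu plxj tcp mxwkn cksjn eorng junbn

Answer: hcu
plxj
tcp
mxwkn
cksjn
eorng
junbn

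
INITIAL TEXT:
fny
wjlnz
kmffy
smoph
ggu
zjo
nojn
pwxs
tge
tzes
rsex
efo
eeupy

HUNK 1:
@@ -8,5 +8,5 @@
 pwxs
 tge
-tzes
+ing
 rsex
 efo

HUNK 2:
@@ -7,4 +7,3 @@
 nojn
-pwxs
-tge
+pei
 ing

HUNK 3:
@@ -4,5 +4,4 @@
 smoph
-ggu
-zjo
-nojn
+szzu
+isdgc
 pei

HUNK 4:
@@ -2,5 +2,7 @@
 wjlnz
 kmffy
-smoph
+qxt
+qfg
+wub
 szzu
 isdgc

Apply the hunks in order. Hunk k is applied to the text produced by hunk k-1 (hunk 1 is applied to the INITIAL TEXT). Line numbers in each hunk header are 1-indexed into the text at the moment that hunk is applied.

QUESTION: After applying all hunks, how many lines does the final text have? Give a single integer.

Answer: 13

Derivation:
Hunk 1: at line 8 remove [tzes] add [ing] -> 13 lines: fny wjlnz kmffy smoph ggu zjo nojn pwxs tge ing rsex efo eeupy
Hunk 2: at line 7 remove [pwxs,tge] add [pei] -> 12 lines: fny wjlnz kmffy smoph ggu zjo nojn pei ing rsex efo eeupy
Hunk 3: at line 4 remove [ggu,zjo,nojn] add [szzu,isdgc] -> 11 lines: fny wjlnz kmffy smoph szzu isdgc pei ing rsex efo eeupy
Hunk 4: at line 2 remove [smoph] add [qxt,qfg,wub] -> 13 lines: fny wjlnz kmffy qxt qfg wub szzu isdgc pei ing rsex efo eeupy
Final line count: 13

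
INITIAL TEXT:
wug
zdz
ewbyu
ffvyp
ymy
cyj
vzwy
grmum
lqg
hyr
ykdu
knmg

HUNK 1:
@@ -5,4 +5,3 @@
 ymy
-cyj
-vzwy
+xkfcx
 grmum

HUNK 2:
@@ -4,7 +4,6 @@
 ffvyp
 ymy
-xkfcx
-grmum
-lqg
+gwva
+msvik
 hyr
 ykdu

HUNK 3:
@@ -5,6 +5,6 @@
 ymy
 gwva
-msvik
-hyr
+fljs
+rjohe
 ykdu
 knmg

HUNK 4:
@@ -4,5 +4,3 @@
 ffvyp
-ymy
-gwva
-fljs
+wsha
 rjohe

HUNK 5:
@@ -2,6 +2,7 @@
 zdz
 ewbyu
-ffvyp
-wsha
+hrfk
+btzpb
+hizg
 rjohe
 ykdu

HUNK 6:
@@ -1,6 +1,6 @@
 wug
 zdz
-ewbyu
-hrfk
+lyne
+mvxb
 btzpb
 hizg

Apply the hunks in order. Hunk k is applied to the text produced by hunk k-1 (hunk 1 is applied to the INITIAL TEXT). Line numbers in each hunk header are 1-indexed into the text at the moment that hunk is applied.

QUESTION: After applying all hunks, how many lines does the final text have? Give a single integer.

Hunk 1: at line 5 remove [cyj,vzwy] add [xkfcx] -> 11 lines: wug zdz ewbyu ffvyp ymy xkfcx grmum lqg hyr ykdu knmg
Hunk 2: at line 4 remove [xkfcx,grmum,lqg] add [gwva,msvik] -> 10 lines: wug zdz ewbyu ffvyp ymy gwva msvik hyr ykdu knmg
Hunk 3: at line 5 remove [msvik,hyr] add [fljs,rjohe] -> 10 lines: wug zdz ewbyu ffvyp ymy gwva fljs rjohe ykdu knmg
Hunk 4: at line 4 remove [ymy,gwva,fljs] add [wsha] -> 8 lines: wug zdz ewbyu ffvyp wsha rjohe ykdu knmg
Hunk 5: at line 2 remove [ffvyp,wsha] add [hrfk,btzpb,hizg] -> 9 lines: wug zdz ewbyu hrfk btzpb hizg rjohe ykdu knmg
Hunk 6: at line 1 remove [ewbyu,hrfk] add [lyne,mvxb] -> 9 lines: wug zdz lyne mvxb btzpb hizg rjohe ykdu knmg
Final line count: 9

Answer: 9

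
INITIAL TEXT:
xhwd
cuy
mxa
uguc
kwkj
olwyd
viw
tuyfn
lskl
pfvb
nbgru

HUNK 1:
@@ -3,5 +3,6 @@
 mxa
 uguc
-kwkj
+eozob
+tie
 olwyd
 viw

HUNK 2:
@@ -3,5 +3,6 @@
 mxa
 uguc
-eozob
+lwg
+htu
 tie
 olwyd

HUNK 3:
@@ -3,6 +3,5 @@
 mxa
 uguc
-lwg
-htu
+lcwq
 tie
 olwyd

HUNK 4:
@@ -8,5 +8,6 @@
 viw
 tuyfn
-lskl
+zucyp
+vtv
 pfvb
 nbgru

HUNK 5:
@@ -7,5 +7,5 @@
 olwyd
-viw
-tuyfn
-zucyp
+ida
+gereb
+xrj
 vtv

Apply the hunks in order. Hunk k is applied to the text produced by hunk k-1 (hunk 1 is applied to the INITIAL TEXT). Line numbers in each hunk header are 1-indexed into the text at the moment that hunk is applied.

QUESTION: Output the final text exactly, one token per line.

Answer: xhwd
cuy
mxa
uguc
lcwq
tie
olwyd
ida
gereb
xrj
vtv
pfvb
nbgru

Derivation:
Hunk 1: at line 3 remove [kwkj] add [eozob,tie] -> 12 lines: xhwd cuy mxa uguc eozob tie olwyd viw tuyfn lskl pfvb nbgru
Hunk 2: at line 3 remove [eozob] add [lwg,htu] -> 13 lines: xhwd cuy mxa uguc lwg htu tie olwyd viw tuyfn lskl pfvb nbgru
Hunk 3: at line 3 remove [lwg,htu] add [lcwq] -> 12 lines: xhwd cuy mxa uguc lcwq tie olwyd viw tuyfn lskl pfvb nbgru
Hunk 4: at line 8 remove [lskl] add [zucyp,vtv] -> 13 lines: xhwd cuy mxa uguc lcwq tie olwyd viw tuyfn zucyp vtv pfvb nbgru
Hunk 5: at line 7 remove [viw,tuyfn,zucyp] add [ida,gereb,xrj] -> 13 lines: xhwd cuy mxa uguc lcwq tie olwyd ida gereb xrj vtv pfvb nbgru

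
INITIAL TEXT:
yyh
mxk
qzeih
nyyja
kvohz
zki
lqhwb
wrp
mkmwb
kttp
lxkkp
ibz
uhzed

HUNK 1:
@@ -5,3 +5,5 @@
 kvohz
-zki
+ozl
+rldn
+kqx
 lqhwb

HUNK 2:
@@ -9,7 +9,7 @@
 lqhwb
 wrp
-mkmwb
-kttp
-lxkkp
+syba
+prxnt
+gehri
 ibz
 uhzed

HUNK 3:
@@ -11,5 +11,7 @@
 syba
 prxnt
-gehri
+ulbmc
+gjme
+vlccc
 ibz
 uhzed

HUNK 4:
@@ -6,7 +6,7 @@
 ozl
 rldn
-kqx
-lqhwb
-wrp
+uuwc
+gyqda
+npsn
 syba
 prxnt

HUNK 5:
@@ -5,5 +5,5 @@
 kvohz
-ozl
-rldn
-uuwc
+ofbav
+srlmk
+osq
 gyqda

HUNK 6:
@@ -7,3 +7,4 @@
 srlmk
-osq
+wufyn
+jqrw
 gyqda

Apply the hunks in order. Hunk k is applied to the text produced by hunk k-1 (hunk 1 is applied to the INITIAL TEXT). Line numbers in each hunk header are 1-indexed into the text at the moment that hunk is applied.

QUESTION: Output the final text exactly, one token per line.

Hunk 1: at line 5 remove [zki] add [ozl,rldn,kqx] -> 15 lines: yyh mxk qzeih nyyja kvohz ozl rldn kqx lqhwb wrp mkmwb kttp lxkkp ibz uhzed
Hunk 2: at line 9 remove [mkmwb,kttp,lxkkp] add [syba,prxnt,gehri] -> 15 lines: yyh mxk qzeih nyyja kvohz ozl rldn kqx lqhwb wrp syba prxnt gehri ibz uhzed
Hunk 3: at line 11 remove [gehri] add [ulbmc,gjme,vlccc] -> 17 lines: yyh mxk qzeih nyyja kvohz ozl rldn kqx lqhwb wrp syba prxnt ulbmc gjme vlccc ibz uhzed
Hunk 4: at line 6 remove [kqx,lqhwb,wrp] add [uuwc,gyqda,npsn] -> 17 lines: yyh mxk qzeih nyyja kvohz ozl rldn uuwc gyqda npsn syba prxnt ulbmc gjme vlccc ibz uhzed
Hunk 5: at line 5 remove [ozl,rldn,uuwc] add [ofbav,srlmk,osq] -> 17 lines: yyh mxk qzeih nyyja kvohz ofbav srlmk osq gyqda npsn syba prxnt ulbmc gjme vlccc ibz uhzed
Hunk 6: at line 7 remove [osq] add [wufyn,jqrw] -> 18 lines: yyh mxk qzeih nyyja kvohz ofbav srlmk wufyn jqrw gyqda npsn syba prxnt ulbmc gjme vlccc ibz uhzed

Answer: yyh
mxk
qzeih
nyyja
kvohz
ofbav
srlmk
wufyn
jqrw
gyqda
npsn
syba
prxnt
ulbmc
gjme
vlccc
ibz
uhzed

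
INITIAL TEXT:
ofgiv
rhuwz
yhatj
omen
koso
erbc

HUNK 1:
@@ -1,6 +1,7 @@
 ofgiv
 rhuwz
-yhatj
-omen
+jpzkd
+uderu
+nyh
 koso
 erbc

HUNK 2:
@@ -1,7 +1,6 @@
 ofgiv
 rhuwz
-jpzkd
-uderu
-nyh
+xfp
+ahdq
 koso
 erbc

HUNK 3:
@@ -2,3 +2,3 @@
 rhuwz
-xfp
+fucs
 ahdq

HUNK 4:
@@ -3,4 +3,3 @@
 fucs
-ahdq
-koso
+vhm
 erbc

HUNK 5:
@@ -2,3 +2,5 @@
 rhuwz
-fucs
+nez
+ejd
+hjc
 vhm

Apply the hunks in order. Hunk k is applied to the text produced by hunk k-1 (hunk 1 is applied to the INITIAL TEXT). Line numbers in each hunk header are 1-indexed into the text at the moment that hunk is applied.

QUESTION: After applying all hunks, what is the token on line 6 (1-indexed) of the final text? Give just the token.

Answer: vhm

Derivation:
Hunk 1: at line 1 remove [yhatj,omen] add [jpzkd,uderu,nyh] -> 7 lines: ofgiv rhuwz jpzkd uderu nyh koso erbc
Hunk 2: at line 1 remove [jpzkd,uderu,nyh] add [xfp,ahdq] -> 6 lines: ofgiv rhuwz xfp ahdq koso erbc
Hunk 3: at line 2 remove [xfp] add [fucs] -> 6 lines: ofgiv rhuwz fucs ahdq koso erbc
Hunk 4: at line 3 remove [ahdq,koso] add [vhm] -> 5 lines: ofgiv rhuwz fucs vhm erbc
Hunk 5: at line 2 remove [fucs] add [nez,ejd,hjc] -> 7 lines: ofgiv rhuwz nez ejd hjc vhm erbc
Final line 6: vhm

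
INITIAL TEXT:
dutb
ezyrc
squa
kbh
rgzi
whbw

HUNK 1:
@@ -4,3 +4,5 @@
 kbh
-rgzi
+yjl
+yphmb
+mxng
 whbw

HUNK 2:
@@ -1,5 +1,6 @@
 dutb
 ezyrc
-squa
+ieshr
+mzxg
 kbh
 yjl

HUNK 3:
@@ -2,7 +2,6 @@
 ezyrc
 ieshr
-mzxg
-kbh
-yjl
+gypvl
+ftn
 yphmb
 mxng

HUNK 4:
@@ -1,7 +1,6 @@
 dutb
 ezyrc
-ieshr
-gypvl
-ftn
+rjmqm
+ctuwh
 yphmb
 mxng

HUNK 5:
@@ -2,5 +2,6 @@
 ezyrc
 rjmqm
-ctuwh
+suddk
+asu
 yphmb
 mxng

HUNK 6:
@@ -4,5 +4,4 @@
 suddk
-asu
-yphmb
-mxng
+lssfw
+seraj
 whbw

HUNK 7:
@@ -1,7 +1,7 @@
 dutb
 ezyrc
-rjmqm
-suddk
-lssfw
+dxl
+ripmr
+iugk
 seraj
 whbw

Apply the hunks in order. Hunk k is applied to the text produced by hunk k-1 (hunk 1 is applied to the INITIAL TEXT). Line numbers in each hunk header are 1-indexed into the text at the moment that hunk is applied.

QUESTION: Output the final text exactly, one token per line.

Answer: dutb
ezyrc
dxl
ripmr
iugk
seraj
whbw

Derivation:
Hunk 1: at line 4 remove [rgzi] add [yjl,yphmb,mxng] -> 8 lines: dutb ezyrc squa kbh yjl yphmb mxng whbw
Hunk 2: at line 1 remove [squa] add [ieshr,mzxg] -> 9 lines: dutb ezyrc ieshr mzxg kbh yjl yphmb mxng whbw
Hunk 3: at line 2 remove [mzxg,kbh,yjl] add [gypvl,ftn] -> 8 lines: dutb ezyrc ieshr gypvl ftn yphmb mxng whbw
Hunk 4: at line 1 remove [ieshr,gypvl,ftn] add [rjmqm,ctuwh] -> 7 lines: dutb ezyrc rjmqm ctuwh yphmb mxng whbw
Hunk 5: at line 2 remove [ctuwh] add [suddk,asu] -> 8 lines: dutb ezyrc rjmqm suddk asu yphmb mxng whbw
Hunk 6: at line 4 remove [asu,yphmb,mxng] add [lssfw,seraj] -> 7 lines: dutb ezyrc rjmqm suddk lssfw seraj whbw
Hunk 7: at line 1 remove [rjmqm,suddk,lssfw] add [dxl,ripmr,iugk] -> 7 lines: dutb ezyrc dxl ripmr iugk seraj whbw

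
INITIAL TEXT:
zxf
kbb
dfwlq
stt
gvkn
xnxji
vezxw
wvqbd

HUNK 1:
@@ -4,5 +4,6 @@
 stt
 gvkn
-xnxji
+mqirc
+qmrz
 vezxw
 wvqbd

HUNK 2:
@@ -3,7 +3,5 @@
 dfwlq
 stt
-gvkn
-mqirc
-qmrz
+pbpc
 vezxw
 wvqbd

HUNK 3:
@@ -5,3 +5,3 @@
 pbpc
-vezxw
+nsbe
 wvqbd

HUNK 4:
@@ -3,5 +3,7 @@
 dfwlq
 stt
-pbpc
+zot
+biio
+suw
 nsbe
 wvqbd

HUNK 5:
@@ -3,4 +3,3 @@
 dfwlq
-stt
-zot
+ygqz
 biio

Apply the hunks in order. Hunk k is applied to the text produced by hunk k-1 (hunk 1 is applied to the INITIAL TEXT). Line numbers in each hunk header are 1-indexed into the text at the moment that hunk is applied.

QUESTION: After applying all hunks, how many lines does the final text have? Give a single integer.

Answer: 8

Derivation:
Hunk 1: at line 4 remove [xnxji] add [mqirc,qmrz] -> 9 lines: zxf kbb dfwlq stt gvkn mqirc qmrz vezxw wvqbd
Hunk 2: at line 3 remove [gvkn,mqirc,qmrz] add [pbpc] -> 7 lines: zxf kbb dfwlq stt pbpc vezxw wvqbd
Hunk 3: at line 5 remove [vezxw] add [nsbe] -> 7 lines: zxf kbb dfwlq stt pbpc nsbe wvqbd
Hunk 4: at line 3 remove [pbpc] add [zot,biio,suw] -> 9 lines: zxf kbb dfwlq stt zot biio suw nsbe wvqbd
Hunk 5: at line 3 remove [stt,zot] add [ygqz] -> 8 lines: zxf kbb dfwlq ygqz biio suw nsbe wvqbd
Final line count: 8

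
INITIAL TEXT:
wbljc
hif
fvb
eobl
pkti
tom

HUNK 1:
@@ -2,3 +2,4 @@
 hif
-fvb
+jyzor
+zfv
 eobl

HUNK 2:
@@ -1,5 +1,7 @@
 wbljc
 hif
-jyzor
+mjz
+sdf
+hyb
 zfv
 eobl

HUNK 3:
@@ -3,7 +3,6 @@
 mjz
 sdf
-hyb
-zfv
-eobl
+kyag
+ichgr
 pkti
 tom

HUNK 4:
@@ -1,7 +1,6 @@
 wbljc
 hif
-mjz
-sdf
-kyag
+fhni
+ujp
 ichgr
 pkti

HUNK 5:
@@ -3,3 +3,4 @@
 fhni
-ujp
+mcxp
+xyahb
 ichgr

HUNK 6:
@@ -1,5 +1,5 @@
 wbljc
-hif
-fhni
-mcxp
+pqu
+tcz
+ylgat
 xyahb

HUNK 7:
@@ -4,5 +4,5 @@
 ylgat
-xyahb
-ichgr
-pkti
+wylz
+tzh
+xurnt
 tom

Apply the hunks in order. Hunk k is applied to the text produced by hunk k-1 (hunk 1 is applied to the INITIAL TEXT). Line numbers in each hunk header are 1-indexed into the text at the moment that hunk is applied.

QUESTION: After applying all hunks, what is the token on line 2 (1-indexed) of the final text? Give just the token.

Answer: pqu

Derivation:
Hunk 1: at line 2 remove [fvb] add [jyzor,zfv] -> 7 lines: wbljc hif jyzor zfv eobl pkti tom
Hunk 2: at line 1 remove [jyzor] add [mjz,sdf,hyb] -> 9 lines: wbljc hif mjz sdf hyb zfv eobl pkti tom
Hunk 3: at line 3 remove [hyb,zfv,eobl] add [kyag,ichgr] -> 8 lines: wbljc hif mjz sdf kyag ichgr pkti tom
Hunk 4: at line 1 remove [mjz,sdf,kyag] add [fhni,ujp] -> 7 lines: wbljc hif fhni ujp ichgr pkti tom
Hunk 5: at line 3 remove [ujp] add [mcxp,xyahb] -> 8 lines: wbljc hif fhni mcxp xyahb ichgr pkti tom
Hunk 6: at line 1 remove [hif,fhni,mcxp] add [pqu,tcz,ylgat] -> 8 lines: wbljc pqu tcz ylgat xyahb ichgr pkti tom
Hunk 7: at line 4 remove [xyahb,ichgr,pkti] add [wylz,tzh,xurnt] -> 8 lines: wbljc pqu tcz ylgat wylz tzh xurnt tom
Final line 2: pqu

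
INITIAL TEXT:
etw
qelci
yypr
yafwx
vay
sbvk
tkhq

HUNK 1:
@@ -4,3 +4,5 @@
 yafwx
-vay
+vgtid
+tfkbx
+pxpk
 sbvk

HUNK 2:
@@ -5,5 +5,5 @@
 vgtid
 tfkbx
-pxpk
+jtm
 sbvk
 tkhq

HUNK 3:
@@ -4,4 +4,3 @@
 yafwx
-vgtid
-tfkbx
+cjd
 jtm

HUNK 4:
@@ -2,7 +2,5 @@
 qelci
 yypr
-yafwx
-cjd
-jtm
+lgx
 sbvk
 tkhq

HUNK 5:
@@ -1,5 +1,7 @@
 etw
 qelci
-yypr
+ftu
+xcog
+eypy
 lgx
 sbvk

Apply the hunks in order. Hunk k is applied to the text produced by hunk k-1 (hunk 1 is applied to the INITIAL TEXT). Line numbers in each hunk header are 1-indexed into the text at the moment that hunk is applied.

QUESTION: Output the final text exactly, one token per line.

Hunk 1: at line 4 remove [vay] add [vgtid,tfkbx,pxpk] -> 9 lines: etw qelci yypr yafwx vgtid tfkbx pxpk sbvk tkhq
Hunk 2: at line 5 remove [pxpk] add [jtm] -> 9 lines: etw qelci yypr yafwx vgtid tfkbx jtm sbvk tkhq
Hunk 3: at line 4 remove [vgtid,tfkbx] add [cjd] -> 8 lines: etw qelci yypr yafwx cjd jtm sbvk tkhq
Hunk 4: at line 2 remove [yafwx,cjd,jtm] add [lgx] -> 6 lines: etw qelci yypr lgx sbvk tkhq
Hunk 5: at line 1 remove [yypr] add [ftu,xcog,eypy] -> 8 lines: etw qelci ftu xcog eypy lgx sbvk tkhq

Answer: etw
qelci
ftu
xcog
eypy
lgx
sbvk
tkhq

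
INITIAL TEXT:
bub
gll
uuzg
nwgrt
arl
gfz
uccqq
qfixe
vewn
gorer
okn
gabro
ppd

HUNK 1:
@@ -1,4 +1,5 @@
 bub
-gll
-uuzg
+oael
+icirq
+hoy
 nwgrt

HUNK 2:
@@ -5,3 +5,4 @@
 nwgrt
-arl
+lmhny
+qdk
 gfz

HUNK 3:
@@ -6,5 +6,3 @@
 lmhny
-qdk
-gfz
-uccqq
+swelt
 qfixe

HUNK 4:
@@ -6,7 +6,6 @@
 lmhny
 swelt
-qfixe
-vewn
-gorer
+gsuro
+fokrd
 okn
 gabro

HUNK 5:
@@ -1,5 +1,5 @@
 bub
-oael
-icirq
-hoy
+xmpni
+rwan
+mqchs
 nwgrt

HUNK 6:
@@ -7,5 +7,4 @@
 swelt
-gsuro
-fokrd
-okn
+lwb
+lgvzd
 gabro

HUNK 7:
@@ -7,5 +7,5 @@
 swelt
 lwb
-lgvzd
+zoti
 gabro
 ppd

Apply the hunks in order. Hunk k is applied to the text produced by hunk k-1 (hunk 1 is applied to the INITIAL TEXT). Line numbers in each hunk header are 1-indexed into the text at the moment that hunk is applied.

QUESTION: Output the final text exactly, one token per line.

Answer: bub
xmpni
rwan
mqchs
nwgrt
lmhny
swelt
lwb
zoti
gabro
ppd

Derivation:
Hunk 1: at line 1 remove [gll,uuzg] add [oael,icirq,hoy] -> 14 lines: bub oael icirq hoy nwgrt arl gfz uccqq qfixe vewn gorer okn gabro ppd
Hunk 2: at line 5 remove [arl] add [lmhny,qdk] -> 15 lines: bub oael icirq hoy nwgrt lmhny qdk gfz uccqq qfixe vewn gorer okn gabro ppd
Hunk 3: at line 6 remove [qdk,gfz,uccqq] add [swelt] -> 13 lines: bub oael icirq hoy nwgrt lmhny swelt qfixe vewn gorer okn gabro ppd
Hunk 4: at line 6 remove [qfixe,vewn,gorer] add [gsuro,fokrd] -> 12 lines: bub oael icirq hoy nwgrt lmhny swelt gsuro fokrd okn gabro ppd
Hunk 5: at line 1 remove [oael,icirq,hoy] add [xmpni,rwan,mqchs] -> 12 lines: bub xmpni rwan mqchs nwgrt lmhny swelt gsuro fokrd okn gabro ppd
Hunk 6: at line 7 remove [gsuro,fokrd,okn] add [lwb,lgvzd] -> 11 lines: bub xmpni rwan mqchs nwgrt lmhny swelt lwb lgvzd gabro ppd
Hunk 7: at line 7 remove [lgvzd] add [zoti] -> 11 lines: bub xmpni rwan mqchs nwgrt lmhny swelt lwb zoti gabro ppd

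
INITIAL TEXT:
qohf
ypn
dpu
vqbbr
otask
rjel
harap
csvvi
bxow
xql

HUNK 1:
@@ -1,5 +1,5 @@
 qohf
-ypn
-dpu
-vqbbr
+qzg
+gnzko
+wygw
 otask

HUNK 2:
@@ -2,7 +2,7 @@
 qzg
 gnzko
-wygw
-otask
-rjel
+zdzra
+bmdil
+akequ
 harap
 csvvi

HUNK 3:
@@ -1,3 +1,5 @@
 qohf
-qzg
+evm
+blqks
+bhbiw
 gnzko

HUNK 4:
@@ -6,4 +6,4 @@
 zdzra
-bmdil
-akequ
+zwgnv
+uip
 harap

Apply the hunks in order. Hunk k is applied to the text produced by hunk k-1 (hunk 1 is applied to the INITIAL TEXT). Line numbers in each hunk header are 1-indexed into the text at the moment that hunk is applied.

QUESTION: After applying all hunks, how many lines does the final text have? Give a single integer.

Answer: 12

Derivation:
Hunk 1: at line 1 remove [ypn,dpu,vqbbr] add [qzg,gnzko,wygw] -> 10 lines: qohf qzg gnzko wygw otask rjel harap csvvi bxow xql
Hunk 2: at line 2 remove [wygw,otask,rjel] add [zdzra,bmdil,akequ] -> 10 lines: qohf qzg gnzko zdzra bmdil akequ harap csvvi bxow xql
Hunk 3: at line 1 remove [qzg] add [evm,blqks,bhbiw] -> 12 lines: qohf evm blqks bhbiw gnzko zdzra bmdil akequ harap csvvi bxow xql
Hunk 4: at line 6 remove [bmdil,akequ] add [zwgnv,uip] -> 12 lines: qohf evm blqks bhbiw gnzko zdzra zwgnv uip harap csvvi bxow xql
Final line count: 12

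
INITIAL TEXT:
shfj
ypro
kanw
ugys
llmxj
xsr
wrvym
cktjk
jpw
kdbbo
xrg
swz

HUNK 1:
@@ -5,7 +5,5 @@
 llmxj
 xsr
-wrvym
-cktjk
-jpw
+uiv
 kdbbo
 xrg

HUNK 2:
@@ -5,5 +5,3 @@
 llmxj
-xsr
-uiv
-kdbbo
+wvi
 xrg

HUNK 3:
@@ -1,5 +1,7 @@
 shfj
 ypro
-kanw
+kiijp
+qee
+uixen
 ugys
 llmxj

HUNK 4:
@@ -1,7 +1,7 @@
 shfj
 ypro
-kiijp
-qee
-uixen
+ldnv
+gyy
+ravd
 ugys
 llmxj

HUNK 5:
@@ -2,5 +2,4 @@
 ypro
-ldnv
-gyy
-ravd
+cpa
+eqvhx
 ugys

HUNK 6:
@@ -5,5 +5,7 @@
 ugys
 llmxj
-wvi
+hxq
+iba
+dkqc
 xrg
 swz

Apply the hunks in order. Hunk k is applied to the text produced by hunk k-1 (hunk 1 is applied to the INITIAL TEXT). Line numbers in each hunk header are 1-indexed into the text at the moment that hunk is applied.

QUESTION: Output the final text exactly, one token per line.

Answer: shfj
ypro
cpa
eqvhx
ugys
llmxj
hxq
iba
dkqc
xrg
swz

Derivation:
Hunk 1: at line 5 remove [wrvym,cktjk,jpw] add [uiv] -> 10 lines: shfj ypro kanw ugys llmxj xsr uiv kdbbo xrg swz
Hunk 2: at line 5 remove [xsr,uiv,kdbbo] add [wvi] -> 8 lines: shfj ypro kanw ugys llmxj wvi xrg swz
Hunk 3: at line 1 remove [kanw] add [kiijp,qee,uixen] -> 10 lines: shfj ypro kiijp qee uixen ugys llmxj wvi xrg swz
Hunk 4: at line 1 remove [kiijp,qee,uixen] add [ldnv,gyy,ravd] -> 10 lines: shfj ypro ldnv gyy ravd ugys llmxj wvi xrg swz
Hunk 5: at line 2 remove [ldnv,gyy,ravd] add [cpa,eqvhx] -> 9 lines: shfj ypro cpa eqvhx ugys llmxj wvi xrg swz
Hunk 6: at line 5 remove [wvi] add [hxq,iba,dkqc] -> 11 lines: shfj ypro cpa eqvhx ugys llmxj hxq iba dkqc xrg swz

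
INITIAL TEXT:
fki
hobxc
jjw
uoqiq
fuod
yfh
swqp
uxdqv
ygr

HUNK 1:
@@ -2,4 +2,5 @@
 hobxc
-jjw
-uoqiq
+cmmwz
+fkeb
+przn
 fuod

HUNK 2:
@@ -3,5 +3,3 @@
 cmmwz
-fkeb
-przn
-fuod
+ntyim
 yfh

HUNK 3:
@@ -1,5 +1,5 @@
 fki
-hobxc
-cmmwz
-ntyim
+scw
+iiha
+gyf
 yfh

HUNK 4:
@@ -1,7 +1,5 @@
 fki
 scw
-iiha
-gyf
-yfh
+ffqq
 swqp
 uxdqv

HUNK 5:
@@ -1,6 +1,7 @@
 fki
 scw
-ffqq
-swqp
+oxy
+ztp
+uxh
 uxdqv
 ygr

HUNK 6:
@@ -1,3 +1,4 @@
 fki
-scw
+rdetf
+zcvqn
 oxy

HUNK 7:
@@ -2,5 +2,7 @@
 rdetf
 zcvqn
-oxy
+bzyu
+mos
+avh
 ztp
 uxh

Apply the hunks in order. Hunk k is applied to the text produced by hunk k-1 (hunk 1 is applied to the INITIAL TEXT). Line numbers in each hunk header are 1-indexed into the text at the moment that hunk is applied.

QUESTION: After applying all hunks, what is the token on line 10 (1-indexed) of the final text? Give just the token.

Hunk 1: at line 2 remove [jjw,uoqiq] add [cmmwz,fkeb,przn] -> 10 lines: fki hobxc cmmwz fkeb przn fuod yfh swqp uxdqv ygr
Hunk 2: at line 3 remove [fkeb,przn,fuod] add [ntyim] -> 8 lines: fki hobxc cmmwz ntyim yfh swqp uxdqv ygr
Hunk 3: at line 1 remove [hobxc,cmmwz,ntyim] add [scw,iiha,gyf] -> 8 lines: fki scw iiha gyf yfh swqp uxdqv ygr
Hunk 4: at line 1 remove [iiha,gyf,yfh] add [ffqq] -> 6 lines: fki scw ffqq swqp uxdqv ygr
Hunk 5: at line 1 remove [ffqq,swqp] add [oxy,ztp,uxh] -> 7 lines: fki scw oxy ztp uxh uxdqv ygr
Hunk 6: at line 1 remove [scw] add [rdetf,zcvqn] -> 8 lines: fki rdetf zcvqn oxy ztp uxh uxdqv ygr
Hunk 7: at line 2 remove [oxy] add [bzyu,mos,avh] -> 10 lines: fki rdetf zcvqn bzyu mos avh ztp uxh uxdqv ygr
Final line 10: ygr

Answer: ygr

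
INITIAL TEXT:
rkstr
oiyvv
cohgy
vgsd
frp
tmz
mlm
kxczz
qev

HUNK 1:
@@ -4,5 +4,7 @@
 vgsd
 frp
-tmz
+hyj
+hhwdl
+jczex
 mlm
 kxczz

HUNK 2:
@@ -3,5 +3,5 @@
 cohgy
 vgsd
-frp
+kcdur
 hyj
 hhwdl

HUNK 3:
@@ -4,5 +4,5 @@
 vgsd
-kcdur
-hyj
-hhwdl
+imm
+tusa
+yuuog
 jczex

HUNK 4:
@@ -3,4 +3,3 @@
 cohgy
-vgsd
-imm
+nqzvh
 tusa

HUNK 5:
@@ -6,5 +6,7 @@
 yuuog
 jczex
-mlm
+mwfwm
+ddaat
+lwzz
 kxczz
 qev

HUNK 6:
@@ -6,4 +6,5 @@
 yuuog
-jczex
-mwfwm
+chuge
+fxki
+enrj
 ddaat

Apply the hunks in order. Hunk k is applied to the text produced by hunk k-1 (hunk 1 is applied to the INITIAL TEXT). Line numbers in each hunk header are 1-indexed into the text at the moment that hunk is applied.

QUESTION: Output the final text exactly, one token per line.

Hunk 1: at line 4 remove [tmz] add [hyj,hhwdl,jczex] -> 11 lines: rkstr oiyvv cohgy vgsd frp hyj hhwdl jczex mlm kxczz qev
Hunk 2: at line 3 remove [frp] add [kcdur] -> 11 lines: rkstr oiyvv cohgy vgsd kcdur hyj hhwdl jczex mlm kxczz qev
Hunk 3: at line 4 remove [kcdur,hyj,hhwdl] add [imm,tusa,yuuog] -> 11 lines: rkstr oiyvv cohgy vgsd imm tusa yuuog jczex mlm kxczz qev
Hunk 4: at line 3 remove [vgsd,imm] add [nqzvh] -> 10 lines: rkstr oiyvv cohgy nqzvh tusa yuuog jczex mlm kxczz qev
Hunk 5: at line 6 remove [mlm] add [mwfwm,ddaat,lwzz] -> 12 lines: rkstr oiyvv cohgy nqzvh tusa yuuog jczex mwfwm ddaat lwzz kxczz qev
Hunk 6: at line 6 remove [jczex,mwfwm] add [chuge,fxki,enrj] -> 13 lines: rkstr oiyvv cohgy nqzvh tusa yuuog chuge fxki enrj ddaat lwzz kxczz qev

Answer: rkstr
oiyvv
cohgy
nqzvh
tusa
yuuog
chuge
fxki
enrj
ddaat
lwzz
kxczz
qev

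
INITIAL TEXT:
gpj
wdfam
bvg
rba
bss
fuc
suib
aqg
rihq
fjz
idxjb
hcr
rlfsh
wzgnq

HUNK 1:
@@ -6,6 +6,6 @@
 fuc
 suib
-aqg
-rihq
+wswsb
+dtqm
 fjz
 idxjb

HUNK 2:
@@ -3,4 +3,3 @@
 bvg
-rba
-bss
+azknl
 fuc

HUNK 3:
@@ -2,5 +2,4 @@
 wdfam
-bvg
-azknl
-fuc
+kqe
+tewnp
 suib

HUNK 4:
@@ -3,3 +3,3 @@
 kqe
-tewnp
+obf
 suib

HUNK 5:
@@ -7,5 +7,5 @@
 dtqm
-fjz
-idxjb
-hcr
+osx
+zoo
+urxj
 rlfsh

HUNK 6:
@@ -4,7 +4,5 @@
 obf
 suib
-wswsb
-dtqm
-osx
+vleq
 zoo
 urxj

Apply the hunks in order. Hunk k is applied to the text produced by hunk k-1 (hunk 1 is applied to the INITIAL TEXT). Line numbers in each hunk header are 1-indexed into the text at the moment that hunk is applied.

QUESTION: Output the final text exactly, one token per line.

Hunk 1: at line 6 remove [aqg,rihq] add [wswsb,dtqm] -> 14 lines: gpj wdfam bvg rba bss fuc suib wswsb dtqm fjz idxjb hcr rlfsh wzgnq
Hunk 2: at line 3 remove [rba,bss] add [azknl] -> 13 lines: gpj wdfam bvg azknl fuc suib wswsb dtqm fjz idxjb hcr rlfsh wzgnq
Hunk 3: at line 2 remove [bvg,azknl,fuc] add [kqe,tewnp] -> 12 lines: gpj wdfam kqe tewnp suib wswsb dtqm fjz idxjb hcr rlfsh wzgnq
Hunk 4: at line 3 remove [tewnp] add [obf] -> 12 lines: gpj wdfam kqe obf suib wswsb dtqm fjz idxjb hcr rlfsh wzgnq
Hunk 5: at line 7 remove [fjz,idxjb,hcr] add [osx,zoo,urxj] -> 12 lines: gpj wdfam kqe obf suib wswsb dtqm osx zoo urxj rlfsh wzgnq
Hunk 6: at line 4 remove [wswsb,dtqm,osx] add [vleq] -> 10 lines: gpj wdfam kqe obf suib vleq zoo urxj rlfsh wzgnq

Answer: gpj
wdfam
kqe
obf
suib
vleq
zoo
urxj
rlfsh
wzgnq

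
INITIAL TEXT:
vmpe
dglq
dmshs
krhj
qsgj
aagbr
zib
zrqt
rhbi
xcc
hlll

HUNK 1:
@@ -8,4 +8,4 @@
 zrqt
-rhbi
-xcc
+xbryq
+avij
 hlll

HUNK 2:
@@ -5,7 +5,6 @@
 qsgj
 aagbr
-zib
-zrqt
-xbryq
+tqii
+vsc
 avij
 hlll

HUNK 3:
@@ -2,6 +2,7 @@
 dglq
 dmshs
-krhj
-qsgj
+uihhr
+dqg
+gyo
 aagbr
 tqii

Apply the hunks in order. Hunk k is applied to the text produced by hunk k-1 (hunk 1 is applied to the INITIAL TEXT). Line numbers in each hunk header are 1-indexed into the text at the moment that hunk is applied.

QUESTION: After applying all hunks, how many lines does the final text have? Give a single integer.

Hunk 1: at line 8 remove [rhbi,xcc] add [xbryq,avij] -> 11 lines: vmpe dglq dmshs krhj qsgj aagbr zib zrqt xbryq avij hlll
Hunk 2: at line 5 remove [zib,zrqt,xbryq] add [tqii,vsc] -> 10 lines: vmpe dglq dmshs krhj qsgj aagbr tqii vsc avij hlll
Hunk 3: at line 2 remove [krhj,qsgj] add [uihhr,dqg,gyo] -> 11 lines: vmpe dglq dmshs uihhr dqg gyo aagbr tqii vsc avij hlll
Final line count: 11

Answer: 11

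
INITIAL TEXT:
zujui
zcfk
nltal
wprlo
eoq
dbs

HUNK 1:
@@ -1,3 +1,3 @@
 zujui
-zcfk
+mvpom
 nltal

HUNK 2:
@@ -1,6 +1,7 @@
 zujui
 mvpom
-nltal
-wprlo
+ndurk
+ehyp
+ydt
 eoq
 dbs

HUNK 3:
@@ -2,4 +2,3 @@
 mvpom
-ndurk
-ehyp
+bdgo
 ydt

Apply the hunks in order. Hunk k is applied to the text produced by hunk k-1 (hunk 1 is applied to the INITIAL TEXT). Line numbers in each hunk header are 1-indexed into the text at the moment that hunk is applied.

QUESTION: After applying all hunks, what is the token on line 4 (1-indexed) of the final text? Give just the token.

Answer: ydt

Derivation:
Hunk 1: at line 1 remove [zcfk] add [mvpom] -> 6 lines: zujui mvpom nltal wprlo eoq dbs
Hunk 2: at line 1 remove [nltal,wprlo] add [ndurk,ehyp,ydt] -> 7 lines: zujui mvpom ndurk ehyp ydt eoq dbs
Hunk 3: at line 2 remove [ndurk,ehyp] add [bdgo] -> 6 lines: zujui mvpom bdgo ydt eoq dbs
Final line 4: ydt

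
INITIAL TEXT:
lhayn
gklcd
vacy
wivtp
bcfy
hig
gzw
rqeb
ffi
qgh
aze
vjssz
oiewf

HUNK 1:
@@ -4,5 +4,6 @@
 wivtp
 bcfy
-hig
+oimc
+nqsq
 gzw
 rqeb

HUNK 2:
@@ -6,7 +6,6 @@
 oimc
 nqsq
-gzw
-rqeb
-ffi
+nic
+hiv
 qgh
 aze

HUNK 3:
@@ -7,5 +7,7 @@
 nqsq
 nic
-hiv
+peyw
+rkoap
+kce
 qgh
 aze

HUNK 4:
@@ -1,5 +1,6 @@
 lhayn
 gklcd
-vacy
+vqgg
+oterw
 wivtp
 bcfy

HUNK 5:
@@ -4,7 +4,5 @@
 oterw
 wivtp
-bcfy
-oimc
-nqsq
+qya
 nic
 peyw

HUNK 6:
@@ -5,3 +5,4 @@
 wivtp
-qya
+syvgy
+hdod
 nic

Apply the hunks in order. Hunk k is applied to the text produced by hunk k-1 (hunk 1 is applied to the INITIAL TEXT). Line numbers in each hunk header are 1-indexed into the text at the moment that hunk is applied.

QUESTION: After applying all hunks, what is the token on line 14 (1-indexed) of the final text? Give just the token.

Answer: vjssz

Derivation:
Hunk 1: at line 4 remove [hig] add [oimc,nqsq] -> 14 lines: lhayn gklcd vacy wivtp bcfy oimc nqsq gzw rqeb ffi qgh aze vjssz oiewf
Hunk 2: at line 6 remove [gzw,rqeb,ffi] add [nic,hiv] -> 13 lines: lhayn gklcd vacy wivtp bcfy oimc nqsq nic hiv qgh aze vjssz oiewf
Hunk 3: at line 7 remove [hiv] add [peyw,rkoap,kce] -> 15 lines: lhayn gklcd vacy wivtp bcfy oimc nqsq nic peyw rkoap kce qgh aze vjssz oiewf
Hunk 4: at line 1 remove [vacy] add [vqgg,oterw] -> 16 lines: lhayn gklcd vqgg oterw wivtp bcfy oimc nqsq nic peyw rkoap kce qgh aze vjssz oiewf
Hunk 5: at line 4 remove [bcfy,oimc,nqsq] add [qya] -> 14 lines: lhayn gklcd vqgg oterw wivtp qya nic peyw rkoap kce qgh aze vjssz oiewf
Hunk 6: at line 5 remove [qya] add [syvgy,hdod] -> 15 lines: lhayn gklcd vqgg oterw wivtp syvgy hdod nic peyw rkoap kce qgh aze vjssz oiewf
Final line 14: vjssz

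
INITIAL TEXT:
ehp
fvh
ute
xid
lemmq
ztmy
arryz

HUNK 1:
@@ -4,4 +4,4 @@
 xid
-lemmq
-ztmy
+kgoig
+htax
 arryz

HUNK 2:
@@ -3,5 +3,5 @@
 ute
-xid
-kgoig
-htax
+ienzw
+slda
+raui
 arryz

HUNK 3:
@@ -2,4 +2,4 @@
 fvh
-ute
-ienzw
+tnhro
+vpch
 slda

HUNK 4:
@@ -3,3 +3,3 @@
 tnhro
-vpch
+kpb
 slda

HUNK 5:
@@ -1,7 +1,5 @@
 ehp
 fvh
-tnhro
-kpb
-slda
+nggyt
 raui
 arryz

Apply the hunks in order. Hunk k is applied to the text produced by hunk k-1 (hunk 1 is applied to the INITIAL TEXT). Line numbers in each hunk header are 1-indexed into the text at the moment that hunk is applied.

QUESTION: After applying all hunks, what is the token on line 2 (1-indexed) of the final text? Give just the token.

Answer: fvh

Derivation:
Hunk 1: at line 4 remove [lemmq,ztmy] add [kgoig,htax] -> 7 lines: ehp fvh ute xid kgoig htax arryz
Hunk 2: at line 3 remove [xid,kgoig,htax] add [ienzw,slda,raui] -> 7 lines: ehp fvh ute ienzw slda raui arryz
Hunk 3: at line 2 remove [ute,ienzw] add [tnhro,vpch] -> 7 lines: ehp fvh tnhro vpch slda raui arryz
Hunk 4: at line 3 remove [vpch] add [kpb] -> 7 lines: ehp fvh tnhro kpb slda raui arryz
Hunk 5: at line 1 remove [tnhro,kpb,slda] add [nggyt] -> 5 lines: ehp fvh nggyt raui arryz
Final line 2: fvh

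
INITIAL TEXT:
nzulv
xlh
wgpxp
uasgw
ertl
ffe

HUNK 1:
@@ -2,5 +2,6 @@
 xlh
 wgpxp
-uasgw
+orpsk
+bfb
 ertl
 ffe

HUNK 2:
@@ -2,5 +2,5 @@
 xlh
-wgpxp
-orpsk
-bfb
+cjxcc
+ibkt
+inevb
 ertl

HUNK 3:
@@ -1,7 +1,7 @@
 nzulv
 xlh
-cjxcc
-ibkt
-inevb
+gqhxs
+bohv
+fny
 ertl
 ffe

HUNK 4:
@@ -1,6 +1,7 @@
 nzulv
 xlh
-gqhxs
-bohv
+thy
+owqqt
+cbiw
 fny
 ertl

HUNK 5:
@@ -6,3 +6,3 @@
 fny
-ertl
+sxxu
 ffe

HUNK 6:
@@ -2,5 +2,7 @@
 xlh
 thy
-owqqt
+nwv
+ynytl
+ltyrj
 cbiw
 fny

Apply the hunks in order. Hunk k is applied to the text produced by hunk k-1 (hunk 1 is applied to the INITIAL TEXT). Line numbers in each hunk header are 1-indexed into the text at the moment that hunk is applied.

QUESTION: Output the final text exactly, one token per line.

Hunk 1: at line 2 remove [uasgw] add [orpsk,bfb] -> 7 lines: nzulv xlh wgpxp orpsk bfb ertl ffe
Hunk 2: at line 2 remove [wgpxp,orpsk,bfb] add [cjxcc,ibkt,inevb] -> 7 lines: nzulv xlh cjxcc ibkt inevb ertl ffe
Hunk 3: at line 1 remove [cjxcc,ibkt,inevb] add [gqhxs,bohv,fny] -> 7 lines: nzulv xlh gqhxs bohv fny ertl ffe
Hunk 4: at line 1 remove [gqhxs,bohv] add [thy,owqqt,cbiw] -> 8 lines: nzulv xlh thy owqqt cbiw fny ertl ffe
Hunk 5: at line 6 remove [ertl] add [sxxu] -> 8 lines: nzulv xlh thy owqqt cbiw fny sxxu ffe
Hunk 6: at line 2 remove [owqqt] add [nwv,ynytl,ltyrj] -> 10 lines: nzulv xlh thy nwv ynytl ltyrj cbiw fny sxxu ffe

Answer: nzulv
xlh
thy
nwv
ynytl
ltyrj
cbiw
fny
sxxu
ffe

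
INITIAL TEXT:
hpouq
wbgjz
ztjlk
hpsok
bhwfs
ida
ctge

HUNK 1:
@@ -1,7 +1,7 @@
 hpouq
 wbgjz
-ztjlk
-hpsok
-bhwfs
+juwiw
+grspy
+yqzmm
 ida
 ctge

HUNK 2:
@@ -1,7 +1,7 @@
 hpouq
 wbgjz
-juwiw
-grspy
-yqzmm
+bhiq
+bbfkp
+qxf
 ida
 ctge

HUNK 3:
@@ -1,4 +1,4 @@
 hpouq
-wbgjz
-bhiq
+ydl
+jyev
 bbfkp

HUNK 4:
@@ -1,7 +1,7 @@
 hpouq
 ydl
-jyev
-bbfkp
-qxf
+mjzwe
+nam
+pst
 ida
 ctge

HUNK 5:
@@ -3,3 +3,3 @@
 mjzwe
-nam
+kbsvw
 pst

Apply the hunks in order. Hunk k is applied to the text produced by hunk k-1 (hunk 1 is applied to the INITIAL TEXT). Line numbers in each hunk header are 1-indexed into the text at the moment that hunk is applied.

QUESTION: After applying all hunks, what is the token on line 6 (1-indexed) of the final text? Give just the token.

Answer: ida

Derivation:
Hunk 1: at line 1 remove [ztjlk,hpsok,bhwfs] add [juwiw,grspy,yqzmm] -> 7 lines: hpouq wbgjz juwiw grspy yqzmm ida ctge
Hunk 2: at line 1 remove [juwiw,grspy,yqzmm] add [bhiq,bbfkp,qxf] -> 7 lines: hpouq wbgjz bhiq bbfkp qxf ida ctge
Hunk 3: at line 1 remove [wbgjz,bhiq] add [ydl,jyev] -> 7 lines: hpouq ydl jyev bbfkp qxf ida ctge
Hunk 4: at line 1 remove [jyev,bbfkp,qxf] add [mjzwe,nam,pst] -> 7 lines: hpouq ydl mjzwe nam pst ida ctge
Hunk 5: at line 3 remove [nam] add [kbsvw] -> 7 lines: hpouq ydl mjzwe kbsvw pst ida ctge
Final line 6: ida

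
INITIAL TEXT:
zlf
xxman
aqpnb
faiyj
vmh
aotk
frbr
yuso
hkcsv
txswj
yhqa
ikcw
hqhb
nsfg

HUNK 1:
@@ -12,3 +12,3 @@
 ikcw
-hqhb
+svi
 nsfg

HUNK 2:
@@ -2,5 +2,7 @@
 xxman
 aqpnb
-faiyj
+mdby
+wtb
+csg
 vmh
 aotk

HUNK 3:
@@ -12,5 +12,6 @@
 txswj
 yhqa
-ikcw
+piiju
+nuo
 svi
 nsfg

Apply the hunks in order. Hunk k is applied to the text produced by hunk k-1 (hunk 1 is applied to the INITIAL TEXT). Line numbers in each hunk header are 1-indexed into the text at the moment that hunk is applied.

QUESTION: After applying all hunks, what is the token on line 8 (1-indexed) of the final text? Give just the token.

Answer: aotk

Derivation:
Hunk 1: at line 12 remove [hqhb] add [svi] -> 14 lines: zlf xxman aqpnb faiyj vmh aotk frbr yuso hkcsv txswj yhqa ikcw svi nsfg
Hunk 2: at line 2 remove [faiyj] add [mdby,wtb,csg] -> 16 lines: zlf xxman aqpnb mdby wtb csg vmh aotk frbr yuso hkcsv txswj yhqa ikcw svi nsfg
Hunk 3: at line 12 remove [ikcw] add [piiju,nuo] -> 17 lines: zlf xxman aqpnb mdby wtb csg vmh aotk frbr yuso hkcsv txswj yhqa piiju nuo svi nsfg
Final line 8: aotk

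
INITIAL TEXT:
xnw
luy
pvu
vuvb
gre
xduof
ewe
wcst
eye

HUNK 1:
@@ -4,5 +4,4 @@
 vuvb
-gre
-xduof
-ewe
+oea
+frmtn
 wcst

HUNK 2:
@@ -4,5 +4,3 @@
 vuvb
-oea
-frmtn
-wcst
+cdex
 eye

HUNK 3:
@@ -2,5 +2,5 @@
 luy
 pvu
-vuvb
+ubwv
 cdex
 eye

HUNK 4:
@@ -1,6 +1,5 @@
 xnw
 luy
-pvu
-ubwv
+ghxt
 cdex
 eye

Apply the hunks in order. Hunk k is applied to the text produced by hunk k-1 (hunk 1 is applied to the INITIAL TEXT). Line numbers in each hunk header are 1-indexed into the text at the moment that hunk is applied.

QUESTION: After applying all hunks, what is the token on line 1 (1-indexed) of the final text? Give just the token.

Answer: xnw

Derivation:
Hunk 1: at line 4 remove [gre,xduof,ewe] add [oea,frmtn] -> 8 lines: xnw luy pvu vuvb oea frmtn wcst eye
Hunk 2: at line 4 remove [oea,frmtn,wcst] add [cdex] -> 6 lines: xnw luy pvu vuvb cdex eye
Hunk 3: at line 2 remove [vuvb] add [ubwv] -> 6 lines: xnw luy pvu ubwv cdex eye
Hunk 4: at line 1 remove [pvu,ubwv] add [ghxt] -> 5 lines: xnw luy ghxt cdex eye
Final line 1: xnw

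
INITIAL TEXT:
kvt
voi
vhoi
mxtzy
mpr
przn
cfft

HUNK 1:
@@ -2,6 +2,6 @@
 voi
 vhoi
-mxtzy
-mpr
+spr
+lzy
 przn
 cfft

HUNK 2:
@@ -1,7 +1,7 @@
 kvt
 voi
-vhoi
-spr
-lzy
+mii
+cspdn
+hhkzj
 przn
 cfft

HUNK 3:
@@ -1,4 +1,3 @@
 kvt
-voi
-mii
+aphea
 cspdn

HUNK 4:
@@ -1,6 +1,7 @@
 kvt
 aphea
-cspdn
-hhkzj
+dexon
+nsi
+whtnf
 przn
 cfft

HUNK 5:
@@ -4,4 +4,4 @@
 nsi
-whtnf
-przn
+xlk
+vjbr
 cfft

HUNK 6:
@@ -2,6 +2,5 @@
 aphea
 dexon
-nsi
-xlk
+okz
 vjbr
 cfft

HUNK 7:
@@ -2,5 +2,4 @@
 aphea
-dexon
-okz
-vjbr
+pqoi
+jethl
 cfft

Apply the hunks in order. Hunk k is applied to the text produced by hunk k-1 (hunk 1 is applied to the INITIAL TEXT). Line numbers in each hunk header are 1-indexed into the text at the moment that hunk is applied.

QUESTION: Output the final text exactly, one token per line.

Answer: kvt
aphea
pqoi
jethl
cfft

Derivation:
Hunk 1: at line 2 remove [mxtzy,mpr] add [spr,lzy] -> 7 lines: kvt voi vhoi spr lzy przn cfft
Hunk 2: at line 1 remove [vhoi,spr,lzy] add [mii,cspdn,hhkzj] -> 7 lines: kvt voi mii cspdn hhkzj przn cfft
Hunk 3: at line 1 remove [voi,mii] add [aphea] -> 6 lines: kvt aphea cspdn hhkzj przn cfft
Hunk 4: at line 1 remove [cspdn,hhkzj] add [dexon,nsi,whtnf] -> 7 lines: kvt aphea dexon nsi whtnf przn cfft
Hunk 5: at line 4 remove [whtnf,przn] add [xlk,vjbr] -> 7 lines: kvt aphea dexon nsi xlk vjbr cfft
Hunk 6: at line 2 remove [nsi,xlk] add [okz] -> 6 lines: kvt aphea dexon okz vjbr cfft
Hunk 7: at line 2 remove [dexon,okz,vjbr] add [pqoi,jethl] -> 5 lines: kvt aphea pqoi jethl cfft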